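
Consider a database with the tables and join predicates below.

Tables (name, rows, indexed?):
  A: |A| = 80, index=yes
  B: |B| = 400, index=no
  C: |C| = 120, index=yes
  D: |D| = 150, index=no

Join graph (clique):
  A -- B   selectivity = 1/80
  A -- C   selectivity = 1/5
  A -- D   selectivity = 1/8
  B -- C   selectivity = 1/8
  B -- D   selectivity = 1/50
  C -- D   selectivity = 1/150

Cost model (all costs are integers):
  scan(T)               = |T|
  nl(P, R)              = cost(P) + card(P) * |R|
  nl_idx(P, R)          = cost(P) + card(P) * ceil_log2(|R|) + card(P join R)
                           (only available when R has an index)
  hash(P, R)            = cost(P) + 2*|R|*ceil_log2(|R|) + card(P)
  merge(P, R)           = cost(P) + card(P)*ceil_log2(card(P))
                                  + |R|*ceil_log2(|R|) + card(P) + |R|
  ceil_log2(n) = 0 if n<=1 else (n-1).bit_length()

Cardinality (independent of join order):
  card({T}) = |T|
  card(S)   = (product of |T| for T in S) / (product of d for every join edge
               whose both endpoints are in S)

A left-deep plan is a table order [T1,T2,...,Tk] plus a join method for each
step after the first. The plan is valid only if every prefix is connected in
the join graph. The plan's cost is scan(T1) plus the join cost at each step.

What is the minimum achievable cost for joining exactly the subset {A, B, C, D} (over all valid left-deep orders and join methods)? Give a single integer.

Selinger DP over subsets of {A,B,C,D}:
  {A}: scan cost=80, card=80
  {B}: scan cost=400, card=400
  {C}: scan cost=120, card=120
  {D}: scan cost=150, card=150
  {AB}: card=400; try (A,hash)→1920, (A,nl_idx)→3600, (B,merge)→4720, (A,merge)→5040, (B,hash)→7360, (B,nl)→32080 …(+1); best=1920 via (A,hash)
  {AC}: card=1920; try (A,hash)→1360, (C,merge)→1680, (A,merge)→1720, (C,hash)→1840, (C,nl_idx)→2560, (A,nl_idx)→2880 …(+2); best=1360 via (A,hash)
  {AD}: card=1500; try (A,hash)→1420, (D,merge)→2070, (A,merge)→2140, (D,hash)→2560, (A,nl_idx)→2700, (D,nl)→12080 …(+1); best=1420 via (A,hash)
  {BC}: card=6000; try (C,hash)→2480, (B,merge)→5080, (C,merge)→5360, (B,hash)→7440, (C,nl_idx)→9200, (B,nl)→48120 …(+1); best=2480 via (C,hash)
  {BD}: card=1200; try (D,hash)→3200, (B,merge)→5500, (D,merge)→5750, (B,hash)→7500, (B,nl)→60150, (D,nl)→60400; best=3200 via (D,hash)
  {CD}: card=120; try (C,nl_idx)→1320, (C,hash)→1980, (D,merge)→2430, (C,merge)→2460, (D,hash)→2640, (D,nl)→18120 …(+1); best=1320 via (C,nl_idx)
  {ABC}: card=1200; try (C,hash)→4000, (C,nl_idx)→5920, (C,merge)→6880, (A,hash)→9600, (B,hash)→10480, (B,merge)→28400 …(+5); best=4000 via (C,hash)
  {ABD}: card=150; try (D,hash)→4720, (A,hash)→5520, (D,merge)→7270, (B,hash)→10120, (A,nl_idx)→11750, (A,merge)→18240 …(+4); best=4720 via (D,hash)
  {ACD}: card=240; try (A,nl_idx)→2400, (A,hash)→2560, (A,merge)→2920, (C,hash)→4600, (D,hash)→5680, (A,nl)→10920 …(+5); best=2400 via (A,nl_idx)
  {BCD}: card=120; try (C,hash)→6080, (B,merge)→6280, (B,hash)→8640, (D,hash)→10880, (C,nl_idx)→11720, (C,merge)→18560 …(+4); best=6080 via (C,hash)
  {ABCD}: card=3; try (C,nl_idx)→5773, (C,hash)→6550, (A,nl_idx)→6923, (C,merge)→7030, (A,hash)→7320, (D,hash)→7600 …(+8); best=5773 via (C,nl_idx)

5773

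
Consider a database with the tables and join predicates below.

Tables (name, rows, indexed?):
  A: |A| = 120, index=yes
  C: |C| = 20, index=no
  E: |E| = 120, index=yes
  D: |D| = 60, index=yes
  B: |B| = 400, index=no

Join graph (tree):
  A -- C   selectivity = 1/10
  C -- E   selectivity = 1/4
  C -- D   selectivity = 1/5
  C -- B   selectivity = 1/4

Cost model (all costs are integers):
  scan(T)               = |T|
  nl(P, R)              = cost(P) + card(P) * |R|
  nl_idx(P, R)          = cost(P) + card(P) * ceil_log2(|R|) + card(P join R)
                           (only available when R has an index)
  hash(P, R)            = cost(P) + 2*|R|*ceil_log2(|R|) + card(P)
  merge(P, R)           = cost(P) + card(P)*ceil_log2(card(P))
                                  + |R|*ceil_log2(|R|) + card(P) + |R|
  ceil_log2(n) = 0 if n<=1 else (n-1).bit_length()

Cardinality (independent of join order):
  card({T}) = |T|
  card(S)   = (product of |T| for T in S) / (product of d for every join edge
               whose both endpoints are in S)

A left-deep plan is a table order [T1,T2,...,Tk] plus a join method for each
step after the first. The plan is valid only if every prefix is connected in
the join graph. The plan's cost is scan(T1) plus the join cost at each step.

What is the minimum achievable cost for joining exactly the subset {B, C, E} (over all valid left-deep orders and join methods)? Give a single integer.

4680

Selinger DP over subsets of {B,C,E}:
  {C}: scan cost=20, card=20
  {E}: scan cost=120, card=120
  {B}: scan cost=400, card=400
  {CE}: card=600; try (C,hash)→440, (E,nl_idx)→760, (E,merge)→1100, (C,merge)→1200, (E,hash)→1720, (E,nl)→2420 …(+1); best=440 via (C,hash)
  {BC}: card=2000; try (C,hash)→1000, (B,merge)→4140, (C,merge)→4520, (B,hash)→7240, (B,nl)→8020, (C,nl)→8400; best=1000 via (C,hash)
  {BCE}: card=60000; try (E,hash)→4680, (B,hash)→8240, (B,merge)→11040, (E,merge)→25960, (E,nl_idx)→75000, (B,nl)→240440 …(+1); best=4680 via (E,hash)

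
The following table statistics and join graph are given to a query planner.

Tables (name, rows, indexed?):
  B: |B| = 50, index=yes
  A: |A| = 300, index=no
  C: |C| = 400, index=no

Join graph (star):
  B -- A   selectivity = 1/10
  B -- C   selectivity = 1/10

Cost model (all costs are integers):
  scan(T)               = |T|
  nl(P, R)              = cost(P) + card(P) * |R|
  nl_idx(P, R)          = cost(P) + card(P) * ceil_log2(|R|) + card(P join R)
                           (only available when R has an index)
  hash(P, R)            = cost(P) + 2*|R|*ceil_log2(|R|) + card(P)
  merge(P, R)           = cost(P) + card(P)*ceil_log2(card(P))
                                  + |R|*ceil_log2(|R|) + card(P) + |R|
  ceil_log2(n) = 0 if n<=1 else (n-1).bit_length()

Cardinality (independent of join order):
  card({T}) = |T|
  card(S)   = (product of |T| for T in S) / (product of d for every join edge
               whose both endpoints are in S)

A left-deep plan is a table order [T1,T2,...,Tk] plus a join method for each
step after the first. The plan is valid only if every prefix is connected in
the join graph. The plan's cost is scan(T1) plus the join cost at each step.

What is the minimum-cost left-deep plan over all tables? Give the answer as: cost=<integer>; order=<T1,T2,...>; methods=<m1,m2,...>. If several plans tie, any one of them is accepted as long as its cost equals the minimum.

Selinger DP (subsets sized 1..n):
  {B}: scan cost=50, card=50
  {A}: scan cost=300, card=300
  {C}: scan cost=400, card=400
  {AB}: card=1500; try (B,hash)→1200, (A,merge)→3400, (B,nl_idx)→3600, (B,merge)→3650, (A,hash)→5500, (A,nl)→15050 …(+1); best=1200 via (B,hash)
  {BC}: card=2000; try (B,hash)→1400, (C,merge)→4400, (B,merge)→4750, (B,nl_idx)→4800, (C,hash)→7300, (C,nl)→20050 …(+1); best=1400 via (B,hash)
  {ABC}: card=60000; try (A,hash)→8800, (C,hash)→9900, (C,merge)→23200, (A,merge)→28400, (C,nl)→601200, (A,nl)→601400; best=8800 via (A,hash)

cost=8800; order=C,B,A; methods=hash,hash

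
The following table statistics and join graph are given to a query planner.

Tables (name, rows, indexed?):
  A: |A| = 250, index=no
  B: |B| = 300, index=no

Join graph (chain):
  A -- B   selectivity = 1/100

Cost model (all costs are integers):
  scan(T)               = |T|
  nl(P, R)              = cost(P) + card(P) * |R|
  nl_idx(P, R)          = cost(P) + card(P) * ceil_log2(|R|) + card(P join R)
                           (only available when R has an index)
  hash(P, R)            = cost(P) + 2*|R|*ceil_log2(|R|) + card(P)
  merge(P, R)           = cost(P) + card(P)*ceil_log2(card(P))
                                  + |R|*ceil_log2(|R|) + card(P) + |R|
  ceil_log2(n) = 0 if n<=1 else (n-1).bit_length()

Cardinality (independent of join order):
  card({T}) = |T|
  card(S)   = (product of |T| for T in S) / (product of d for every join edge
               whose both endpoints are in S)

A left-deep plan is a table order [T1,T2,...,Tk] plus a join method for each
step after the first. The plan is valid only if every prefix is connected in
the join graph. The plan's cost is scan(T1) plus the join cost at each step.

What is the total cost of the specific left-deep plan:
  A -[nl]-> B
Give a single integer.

75250

step 1: scan A: cost=250, card=250
step 2: join B via nl
    card(P join B) = 250*300/(100) = 750
    cost = 250 + 250*300 = 75250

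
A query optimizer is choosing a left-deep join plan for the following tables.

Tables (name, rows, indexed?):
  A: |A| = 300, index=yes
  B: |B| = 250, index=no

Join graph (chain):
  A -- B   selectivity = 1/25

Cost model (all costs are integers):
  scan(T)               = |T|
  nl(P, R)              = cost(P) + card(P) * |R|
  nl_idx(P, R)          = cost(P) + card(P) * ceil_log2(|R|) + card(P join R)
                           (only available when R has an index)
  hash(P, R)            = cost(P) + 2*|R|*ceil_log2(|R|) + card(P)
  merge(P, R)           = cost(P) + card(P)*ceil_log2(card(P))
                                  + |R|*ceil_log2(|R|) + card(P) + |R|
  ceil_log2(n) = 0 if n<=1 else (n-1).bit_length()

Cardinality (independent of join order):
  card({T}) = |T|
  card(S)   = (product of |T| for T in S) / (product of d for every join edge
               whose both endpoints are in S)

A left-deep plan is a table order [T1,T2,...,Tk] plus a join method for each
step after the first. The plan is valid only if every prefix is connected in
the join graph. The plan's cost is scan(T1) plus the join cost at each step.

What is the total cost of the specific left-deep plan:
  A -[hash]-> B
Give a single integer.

4600

step 1: scan A: cost=300, card=300
step 2: join B via hash
    card(P join B) = 300*250/(25) = 3000
    cost = 300 + 2*250*8 + 300 = 4600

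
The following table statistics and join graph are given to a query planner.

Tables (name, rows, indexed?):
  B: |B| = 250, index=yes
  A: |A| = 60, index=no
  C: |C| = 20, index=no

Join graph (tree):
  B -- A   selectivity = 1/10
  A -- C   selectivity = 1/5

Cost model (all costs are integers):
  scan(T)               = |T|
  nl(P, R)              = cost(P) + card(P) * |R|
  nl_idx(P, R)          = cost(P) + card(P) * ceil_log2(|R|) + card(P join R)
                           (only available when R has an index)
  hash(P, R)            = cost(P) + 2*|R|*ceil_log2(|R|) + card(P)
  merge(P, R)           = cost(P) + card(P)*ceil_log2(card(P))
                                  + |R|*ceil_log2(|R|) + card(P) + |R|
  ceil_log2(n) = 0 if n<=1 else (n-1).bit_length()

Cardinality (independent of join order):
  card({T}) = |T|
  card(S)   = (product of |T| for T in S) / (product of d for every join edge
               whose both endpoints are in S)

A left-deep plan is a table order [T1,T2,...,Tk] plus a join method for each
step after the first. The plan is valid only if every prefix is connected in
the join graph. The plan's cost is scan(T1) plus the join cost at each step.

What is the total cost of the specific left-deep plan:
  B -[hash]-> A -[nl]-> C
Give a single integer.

31220

step 1: scan B: cost=250, card=250
step 2: join A via hash
    card(P join A) = 250*60/(10) = 1500
    cost = 250 + 2*60*6 + 250 = 1220
step 3: join C via nl
    card(P join C) = 1500*20/(5) = 6000
    cost = 1220 + 1500*20 = 31220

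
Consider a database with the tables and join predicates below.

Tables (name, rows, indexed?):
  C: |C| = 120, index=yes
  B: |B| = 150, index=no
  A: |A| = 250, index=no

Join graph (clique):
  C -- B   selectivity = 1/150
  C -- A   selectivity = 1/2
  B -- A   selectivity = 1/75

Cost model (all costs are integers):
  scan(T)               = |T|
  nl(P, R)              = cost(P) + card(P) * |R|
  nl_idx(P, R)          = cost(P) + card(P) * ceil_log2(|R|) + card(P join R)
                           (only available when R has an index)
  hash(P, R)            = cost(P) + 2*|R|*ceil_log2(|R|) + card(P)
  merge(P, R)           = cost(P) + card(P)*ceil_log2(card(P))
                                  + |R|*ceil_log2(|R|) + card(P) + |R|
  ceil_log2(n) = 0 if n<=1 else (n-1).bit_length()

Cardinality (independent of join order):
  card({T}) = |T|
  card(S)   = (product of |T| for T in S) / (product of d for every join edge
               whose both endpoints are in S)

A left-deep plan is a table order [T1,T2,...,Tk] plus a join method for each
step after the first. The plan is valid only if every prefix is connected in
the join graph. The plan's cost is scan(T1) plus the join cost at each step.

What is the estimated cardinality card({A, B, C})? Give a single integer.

Tables in S: A(250), B(150), C(120)
Edges inside S: C-B(d=150), C-A(d=2), B-A(d=75)
numerator = 250 * 150 * 120 = 4500000
denominator = 150 * 2 * 75 = 22500
card(S) = 4500000 / 22500 = 200

200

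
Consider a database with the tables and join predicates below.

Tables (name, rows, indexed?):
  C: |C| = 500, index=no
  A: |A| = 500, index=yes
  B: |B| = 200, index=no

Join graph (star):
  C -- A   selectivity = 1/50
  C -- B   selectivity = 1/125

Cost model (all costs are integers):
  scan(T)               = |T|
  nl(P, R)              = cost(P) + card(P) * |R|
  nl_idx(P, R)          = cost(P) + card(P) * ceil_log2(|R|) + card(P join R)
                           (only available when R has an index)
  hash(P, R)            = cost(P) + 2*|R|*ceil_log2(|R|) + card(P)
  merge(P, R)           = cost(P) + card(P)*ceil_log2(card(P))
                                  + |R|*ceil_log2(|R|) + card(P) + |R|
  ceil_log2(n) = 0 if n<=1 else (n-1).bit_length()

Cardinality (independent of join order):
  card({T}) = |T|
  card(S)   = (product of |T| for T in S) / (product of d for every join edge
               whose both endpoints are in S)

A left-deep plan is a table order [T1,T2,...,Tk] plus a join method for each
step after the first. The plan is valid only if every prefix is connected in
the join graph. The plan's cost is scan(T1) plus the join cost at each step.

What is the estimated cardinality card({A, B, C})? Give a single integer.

8000

Tables in S: A(500), B(200), C(500)
Edges inside S: C-A(d=50), C-B(d=125)
numerator = 500 * 200 * 500 = 50000000
denominator = 50 * 125 = 6250
card(S) = 50000000 / 6250 = 8000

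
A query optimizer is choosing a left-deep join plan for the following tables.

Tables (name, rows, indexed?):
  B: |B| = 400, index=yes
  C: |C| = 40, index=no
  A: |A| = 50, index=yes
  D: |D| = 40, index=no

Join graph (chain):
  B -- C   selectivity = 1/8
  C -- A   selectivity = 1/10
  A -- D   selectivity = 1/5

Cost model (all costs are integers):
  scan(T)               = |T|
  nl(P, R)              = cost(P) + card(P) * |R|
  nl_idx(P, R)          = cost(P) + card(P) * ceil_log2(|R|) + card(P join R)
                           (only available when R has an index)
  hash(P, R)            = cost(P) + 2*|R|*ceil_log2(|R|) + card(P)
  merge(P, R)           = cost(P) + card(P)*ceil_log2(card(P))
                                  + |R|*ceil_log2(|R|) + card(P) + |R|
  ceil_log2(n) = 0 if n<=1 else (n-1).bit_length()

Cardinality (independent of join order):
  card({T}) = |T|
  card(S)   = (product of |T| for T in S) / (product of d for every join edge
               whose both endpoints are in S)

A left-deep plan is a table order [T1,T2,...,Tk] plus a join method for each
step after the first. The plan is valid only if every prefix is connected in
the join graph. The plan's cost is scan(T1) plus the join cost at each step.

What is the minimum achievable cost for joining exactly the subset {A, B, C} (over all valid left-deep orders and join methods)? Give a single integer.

3880

Selinger DP over subsets of {A,B,C}:
  {B}: scan cost=400, card=400
  {C}: scan cost=40, card=40
  {A}: scan cost=50, card=50
  {BC}: card=2000; try (C,hash)→1280, (B,nl_idx)→2400, (B,merge)→4320, (C,merge)→4680, (B,hash)→7280, (B,nl)→16040 …(+1); best=1280 via (C,hash)
  {AC}: card=200; try (A,nl_idx)→480, (C,hash)→580, (A,merge)→670, (C,merge)→680, (A,hash)→680, (A,nl)→2040 …(+1); best=480 via (A,nl_idx)
  {ABC}: card=10000; try (A,hash)→3880, (B,merge)→6280, (B,hash)→7880, (B,nl_idx)→12280, (A,nl_idx)→23280, (A,merge)→25630 …(+2); best=3880 via (A,hash)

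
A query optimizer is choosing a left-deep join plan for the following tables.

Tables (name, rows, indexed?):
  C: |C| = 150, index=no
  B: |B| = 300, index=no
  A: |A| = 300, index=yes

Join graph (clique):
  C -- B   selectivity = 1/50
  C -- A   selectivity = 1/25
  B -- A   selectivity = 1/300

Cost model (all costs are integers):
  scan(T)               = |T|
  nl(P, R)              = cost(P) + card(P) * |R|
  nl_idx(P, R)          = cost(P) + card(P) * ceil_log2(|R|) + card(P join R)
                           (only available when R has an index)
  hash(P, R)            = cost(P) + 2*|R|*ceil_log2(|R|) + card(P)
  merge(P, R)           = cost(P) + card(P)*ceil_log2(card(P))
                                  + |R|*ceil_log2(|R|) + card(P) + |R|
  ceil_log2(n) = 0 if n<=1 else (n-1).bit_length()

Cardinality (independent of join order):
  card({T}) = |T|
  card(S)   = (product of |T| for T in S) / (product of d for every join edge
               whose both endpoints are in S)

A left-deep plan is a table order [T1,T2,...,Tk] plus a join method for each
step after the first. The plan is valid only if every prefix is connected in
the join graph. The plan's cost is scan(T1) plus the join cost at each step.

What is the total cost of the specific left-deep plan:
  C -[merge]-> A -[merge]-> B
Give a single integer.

step 1: scan C: cost=150, card=150
step 2: join A via merge
    card(P join A) = 150*300/(25) = 1800
    cost = 150 + 150*8 + 300*9 + 150 + 300 = 4500
step 3: join B via merge
    card(P join B) = 1800*300/(50*300) = 36
    cost = 4500 + 1800*11 + 300*9 + 1800 + 300 = 29100

29100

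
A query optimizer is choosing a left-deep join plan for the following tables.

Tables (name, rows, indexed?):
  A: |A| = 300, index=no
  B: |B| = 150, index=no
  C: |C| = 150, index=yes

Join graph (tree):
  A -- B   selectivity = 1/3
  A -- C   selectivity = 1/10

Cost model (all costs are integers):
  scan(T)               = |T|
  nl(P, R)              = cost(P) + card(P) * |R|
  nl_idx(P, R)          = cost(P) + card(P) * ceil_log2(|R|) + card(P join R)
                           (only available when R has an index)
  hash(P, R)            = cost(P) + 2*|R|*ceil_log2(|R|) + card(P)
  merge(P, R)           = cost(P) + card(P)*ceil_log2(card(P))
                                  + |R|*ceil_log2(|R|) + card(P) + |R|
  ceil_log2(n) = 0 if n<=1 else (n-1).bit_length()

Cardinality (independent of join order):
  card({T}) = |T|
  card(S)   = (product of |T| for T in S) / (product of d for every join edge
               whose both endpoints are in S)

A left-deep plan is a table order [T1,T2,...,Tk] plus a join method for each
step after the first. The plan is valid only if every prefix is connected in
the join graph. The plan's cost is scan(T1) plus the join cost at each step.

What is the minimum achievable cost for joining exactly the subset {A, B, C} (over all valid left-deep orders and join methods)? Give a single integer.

Selinger DP over subsets of {A,B,C}:
  {A}: scan cost=300, card=300
  {B}: scan cost=150, card=150
  {C}: scan cost=150, card=150
  {AB}: card=15000; try (B,hash)→3000, (A,merge)→4500, (B,merge)→4650, (A,hash)→5700, (A,nl)→45150, (B,nl)→45300; best=3000 via (B,hash)
  {AC}: card=4500; try (C,hash)→3000, (A,merge)→4500, (C,merge)→4650, (A,hash)→5700, (C,nl_idx)→7200, (A,nl)→45150 …(+1); best=3000 via (C,hash)
  {ABC}: card=225000; try (B,hash)→9900, (C,hash)→20400, (B,merge)→67350, (C,merge)→229350, (C,nl_idx)→348000, (B,nl)→678000 …(+1); best=9900 via (B,hash)

9900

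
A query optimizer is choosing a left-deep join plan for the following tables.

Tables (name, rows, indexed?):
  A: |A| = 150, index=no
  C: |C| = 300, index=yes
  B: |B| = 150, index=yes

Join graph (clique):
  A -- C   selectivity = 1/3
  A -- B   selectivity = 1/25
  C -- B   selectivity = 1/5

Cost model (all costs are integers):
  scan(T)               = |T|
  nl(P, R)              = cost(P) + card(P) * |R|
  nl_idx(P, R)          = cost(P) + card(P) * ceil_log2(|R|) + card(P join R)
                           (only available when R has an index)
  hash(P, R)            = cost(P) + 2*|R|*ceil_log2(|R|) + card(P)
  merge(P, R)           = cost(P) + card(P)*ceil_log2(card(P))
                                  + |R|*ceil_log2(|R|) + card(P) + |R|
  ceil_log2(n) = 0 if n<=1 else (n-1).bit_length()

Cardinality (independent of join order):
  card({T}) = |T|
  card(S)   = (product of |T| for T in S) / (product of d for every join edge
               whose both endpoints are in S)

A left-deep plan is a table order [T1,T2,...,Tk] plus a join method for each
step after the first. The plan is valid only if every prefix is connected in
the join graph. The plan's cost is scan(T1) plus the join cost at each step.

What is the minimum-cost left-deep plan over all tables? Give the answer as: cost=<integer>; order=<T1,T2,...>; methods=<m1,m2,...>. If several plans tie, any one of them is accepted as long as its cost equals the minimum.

Selinger DP (subsets sized 1..n):
  {A}: scan cost=150, card=150
  {C}: scan cost=300, card=300
  {B}: scan cost=150, card=150
  {AC}: card=15000; try (A,hash)→3000, (C,merge)→4500, (A,merge)→4650, (C,hash)→5700, (C,nl_idx)→16500, (C,nl)→45150 …(+1); best=3000 via (A,hash)
  {AB}: card=900; try (B,nl_idx)→2250, (B,hash)→2700, (A,hash)→2700, (B,merge)→2850, (A,merge)→2850, (B,nl)→22650 …(+1); best=2250 via (B,nl_idx)
  {BC}: card=9000; try (B,hash)→3000, (C,merge)→4500, (B,merge)→4650, (C,hash)→5700, (C,nl_idx)→10500, (B,nl_idx)→11700 …(+2); best=3000 via (B,hash)
  {ABC}: card=18000; try (C,hash)→8550, (A,hash)→14400, (C,merge)→15150, (B,hash)→20400, (C,nl_idx)→28350, (A,merge)→139350 …(+5); best=8550 via (C,hash)

cost=8550; order=A,B,C; methods=nl_idx,hash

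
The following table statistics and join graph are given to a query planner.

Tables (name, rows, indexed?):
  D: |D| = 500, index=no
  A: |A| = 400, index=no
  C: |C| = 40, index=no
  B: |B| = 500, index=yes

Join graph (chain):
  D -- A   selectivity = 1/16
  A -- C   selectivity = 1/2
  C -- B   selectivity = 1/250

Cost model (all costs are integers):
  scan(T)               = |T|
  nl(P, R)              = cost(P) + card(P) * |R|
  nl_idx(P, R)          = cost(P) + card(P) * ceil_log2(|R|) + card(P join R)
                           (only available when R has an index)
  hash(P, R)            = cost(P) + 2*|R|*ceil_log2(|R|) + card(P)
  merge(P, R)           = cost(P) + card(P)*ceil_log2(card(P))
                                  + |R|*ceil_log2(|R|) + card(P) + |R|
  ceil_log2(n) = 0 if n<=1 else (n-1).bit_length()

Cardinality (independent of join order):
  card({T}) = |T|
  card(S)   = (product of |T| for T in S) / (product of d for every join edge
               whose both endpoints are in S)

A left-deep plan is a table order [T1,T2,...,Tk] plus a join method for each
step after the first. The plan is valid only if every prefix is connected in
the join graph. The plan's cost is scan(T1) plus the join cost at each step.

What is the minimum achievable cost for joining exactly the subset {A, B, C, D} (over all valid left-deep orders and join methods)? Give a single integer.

Selinger DP over subsets of {A,B,C,D}:
  {D}: scan cost=500, card=500
  {A}: scan cost=400, card=400
  {C}: scan cost=40, card=40
  {B}: scan cost=500, card=500
  {AD}: card=12500; try (A,hash)→8200, (D,merge)→9400, (A,merge)→9500, (D,hash)→9800, (D,nl)→200400, (A,nl)→200500; best=8200 via (A,hash)
  {AC}: card=8000; try (C,hash)→1280, (A,merge)→4320, (C,merge)→4680, (A,hash)→7280, (A,nl)→16040, (C,nl)→16400; best=1280 via (C,hash)
  {BC}: card=80; try (B,nl_idx)→480, (C,hash)→1480, (B,merge)→5320, (C,merge)→5780, (B,hash)→9080, (B,nl)→20040 …(+1); best=480 via (B,nl_idx)
  {ACD}: card=250000; try (D,hash)→18280, (C,hash)→21180, (D,merge)→118280, (C,merge)→195980, (C,nl)→508200, (D,nl)→4001280; best=18280 via (D,hash)
  {ABC}: card=16000; try (A,merge)→5120, (A,hash)→7760, (B,hash)→18280, (A,nl)→32480, (B,nl_idx)→89280, (B,merge)→118280 …(+1); best=5120 via (A,merge)
  {ABCD}: card=500000; try (D,hash)→30120, (D,merge)→250120, (B,hash)→277280, (B,nl_idx)→2768280, (B,merge)→4773280, (D,nl)→8005120 …(+1); best=30120 via (D,hash)

30120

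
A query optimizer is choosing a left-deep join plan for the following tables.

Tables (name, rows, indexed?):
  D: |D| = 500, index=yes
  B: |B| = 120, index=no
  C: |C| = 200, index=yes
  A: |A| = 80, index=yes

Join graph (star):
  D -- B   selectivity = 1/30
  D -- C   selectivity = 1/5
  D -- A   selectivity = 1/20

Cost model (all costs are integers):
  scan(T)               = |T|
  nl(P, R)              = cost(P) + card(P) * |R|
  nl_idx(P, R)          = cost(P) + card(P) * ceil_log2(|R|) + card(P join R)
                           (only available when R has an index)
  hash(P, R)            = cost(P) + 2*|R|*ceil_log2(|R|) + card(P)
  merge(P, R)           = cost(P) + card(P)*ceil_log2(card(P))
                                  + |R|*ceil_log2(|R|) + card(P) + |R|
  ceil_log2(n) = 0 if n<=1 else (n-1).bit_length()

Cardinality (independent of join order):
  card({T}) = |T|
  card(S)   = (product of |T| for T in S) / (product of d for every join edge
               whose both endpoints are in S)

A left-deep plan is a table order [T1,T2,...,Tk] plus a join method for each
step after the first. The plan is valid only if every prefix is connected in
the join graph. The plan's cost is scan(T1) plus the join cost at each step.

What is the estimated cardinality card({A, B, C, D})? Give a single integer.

320000

Tables in S: A(80), B(120), C(200), D(500)
Edges inside S: D-B(d=30), D-C(d=5), D-A(d=20)
numerator = 80 * 120 * 200 * 500 = 960000000
denominator = 30 * 5 * 20 = 3000
card(S) = 960000000 / 3000 = 320000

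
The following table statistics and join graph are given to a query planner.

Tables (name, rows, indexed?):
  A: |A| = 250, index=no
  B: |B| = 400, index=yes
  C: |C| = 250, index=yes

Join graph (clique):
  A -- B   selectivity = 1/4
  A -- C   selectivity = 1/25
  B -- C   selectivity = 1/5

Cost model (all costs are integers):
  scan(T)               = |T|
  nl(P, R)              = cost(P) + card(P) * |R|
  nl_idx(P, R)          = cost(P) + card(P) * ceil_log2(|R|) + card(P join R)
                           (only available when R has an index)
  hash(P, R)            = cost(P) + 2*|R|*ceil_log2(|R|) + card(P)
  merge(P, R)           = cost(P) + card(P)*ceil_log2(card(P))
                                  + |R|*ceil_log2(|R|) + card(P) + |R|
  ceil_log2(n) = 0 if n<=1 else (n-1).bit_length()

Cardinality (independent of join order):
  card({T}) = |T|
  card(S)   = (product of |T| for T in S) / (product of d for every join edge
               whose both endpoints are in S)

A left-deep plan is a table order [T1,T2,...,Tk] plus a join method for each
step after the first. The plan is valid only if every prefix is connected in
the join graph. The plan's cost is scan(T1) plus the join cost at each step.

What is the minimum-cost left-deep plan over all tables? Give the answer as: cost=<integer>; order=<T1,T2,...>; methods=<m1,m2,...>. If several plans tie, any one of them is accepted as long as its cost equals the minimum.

Selinger DP (subsets sized 1..n):
  {A}: scan cost=250, card=250
  {B}: scan cost=400, card=400
  {C}: scan cost=250, card=250
  {AB}: card=25000; try (A,hash)→4800, (B,merge)→6500, (A,merge)→6650, (B,hash)→7700, (B,nl_idx)→27500, (B,nl)→100250 …(+1); best=4800 via (A,hash)
  {AC}: card=2500; try (C,hash)→4500, (A,hash)→4500, (C,merge)→4750, (C,nl_idx)→4750, (A,merge)→4750, (C,nl)→62750 …(+1); best=4500 via (C,hash)
  {BC}: card=20000; try (C,hash)→4800, (B,merge)→6500, (C,merge)→6650, (B,hash)→7700, (B,nl_idx)→22500, (C,nl_idx)→23600 …(+2); best=4800 via (C,hash)
  {ABC}: card=50000; try (B,hash)→14200, (A,hash)→28800, (C,hash)→33800, (B,merge)→41000, (B,nl_idx)→77000, (C,nl_idx)→254800 …(+5); best=14200 via (B,hash)

cost=14200; order=A,C,B; methods=hash,hash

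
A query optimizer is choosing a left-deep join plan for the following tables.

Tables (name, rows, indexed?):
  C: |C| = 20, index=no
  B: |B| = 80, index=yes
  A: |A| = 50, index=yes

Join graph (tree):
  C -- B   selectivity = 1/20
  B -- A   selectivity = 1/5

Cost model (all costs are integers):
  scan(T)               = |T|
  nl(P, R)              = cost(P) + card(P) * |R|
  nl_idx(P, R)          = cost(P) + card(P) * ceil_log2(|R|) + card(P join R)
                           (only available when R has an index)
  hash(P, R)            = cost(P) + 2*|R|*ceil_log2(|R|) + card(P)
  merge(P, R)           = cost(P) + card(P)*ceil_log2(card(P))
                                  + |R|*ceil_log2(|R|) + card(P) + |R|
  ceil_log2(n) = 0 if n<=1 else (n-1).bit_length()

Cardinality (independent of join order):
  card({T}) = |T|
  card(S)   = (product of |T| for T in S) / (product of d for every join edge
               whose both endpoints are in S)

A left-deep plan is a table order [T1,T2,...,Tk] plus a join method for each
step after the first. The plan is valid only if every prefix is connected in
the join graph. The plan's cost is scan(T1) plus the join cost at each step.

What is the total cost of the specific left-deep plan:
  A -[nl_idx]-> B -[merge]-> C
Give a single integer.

10120

step 1: scan A: cost=50, card=50
step 2: join B via nl_idx
    card(P join B) = 50*80/(5) = 800
    cost = 50 + 50*7 + 800 = 1200
step 3: join C via merge
    card(P join C) = 800*20/(20) = 800
    cost = 1200 + 800*10 + 20*5 + 800 + 20 = 10120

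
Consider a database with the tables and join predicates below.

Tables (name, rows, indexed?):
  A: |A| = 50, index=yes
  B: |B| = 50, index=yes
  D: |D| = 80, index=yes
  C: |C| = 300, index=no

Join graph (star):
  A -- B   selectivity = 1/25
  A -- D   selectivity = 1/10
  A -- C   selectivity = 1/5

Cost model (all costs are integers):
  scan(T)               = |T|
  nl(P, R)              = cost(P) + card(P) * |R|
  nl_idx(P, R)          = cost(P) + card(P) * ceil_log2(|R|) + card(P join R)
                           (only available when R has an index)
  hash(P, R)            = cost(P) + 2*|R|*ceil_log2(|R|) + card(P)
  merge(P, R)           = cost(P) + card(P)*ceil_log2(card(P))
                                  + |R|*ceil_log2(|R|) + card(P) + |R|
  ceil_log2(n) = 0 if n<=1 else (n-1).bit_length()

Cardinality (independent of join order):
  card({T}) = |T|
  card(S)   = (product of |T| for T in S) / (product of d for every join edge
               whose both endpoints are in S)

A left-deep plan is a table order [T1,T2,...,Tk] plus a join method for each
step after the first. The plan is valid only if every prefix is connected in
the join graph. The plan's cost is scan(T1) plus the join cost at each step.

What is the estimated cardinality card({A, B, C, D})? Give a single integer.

Tables in S: A(50), B(50), C(300), D(80)
Edges inside S: A-B(d=25), A-D(d=10), A-C(d=5)
numerator = 50 * 50 * 300 * 80 = 60000000
denominator = 25 * 10 * 5 = 1250
card(S) = 60000000 / 1250 = 48000

48000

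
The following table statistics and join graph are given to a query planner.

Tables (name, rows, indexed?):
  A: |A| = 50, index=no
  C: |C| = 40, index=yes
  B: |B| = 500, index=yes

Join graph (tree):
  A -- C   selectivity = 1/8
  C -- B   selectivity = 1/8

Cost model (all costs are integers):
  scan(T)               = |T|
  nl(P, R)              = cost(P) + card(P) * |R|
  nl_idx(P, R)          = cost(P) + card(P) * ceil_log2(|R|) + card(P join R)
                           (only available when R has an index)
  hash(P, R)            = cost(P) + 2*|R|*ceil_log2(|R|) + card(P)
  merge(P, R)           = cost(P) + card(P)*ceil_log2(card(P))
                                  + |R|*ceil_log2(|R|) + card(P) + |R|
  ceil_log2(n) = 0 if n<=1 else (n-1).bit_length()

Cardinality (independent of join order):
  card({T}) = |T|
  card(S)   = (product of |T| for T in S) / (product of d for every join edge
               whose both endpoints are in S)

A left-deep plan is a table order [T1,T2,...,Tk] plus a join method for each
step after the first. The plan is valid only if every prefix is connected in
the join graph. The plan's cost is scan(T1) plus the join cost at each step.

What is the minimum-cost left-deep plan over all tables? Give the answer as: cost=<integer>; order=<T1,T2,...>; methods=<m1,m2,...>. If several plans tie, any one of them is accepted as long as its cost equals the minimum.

Selinger DP (subsets sized 1..n):
  {A}: scan cost=50, card=50
  {C}: scan cost=40, card=40
  {B}: scan cost=500, card=500
  {AC}: card=250; try (C,hash)→580, (C,nl_idx)→600, (A,merge)→670, (C,merge)→680, (A,hash)→680, (A,nl)→2040 …(+1); best=580 via (C,hash)
  {BC}: card=2500; try (C,hash)→1480, (B,nl_idx)→2900, (B,merge)→5320, (C,merge)→5780, (C,nl_idx)→6000, (B,hash)→9080 …(+2); best=1480 via (C,hash)
  {ABC}: card=15625; try (A,hash)→4580, (B,merge)→7830, (B,hash)→9830, (B,nl_idx)→18455, (A,merge)→34330, (B,nl)→125580 …(+1); best=4580 via (A,hash)

cost=4580; order=B,C,A; methods=hash,hash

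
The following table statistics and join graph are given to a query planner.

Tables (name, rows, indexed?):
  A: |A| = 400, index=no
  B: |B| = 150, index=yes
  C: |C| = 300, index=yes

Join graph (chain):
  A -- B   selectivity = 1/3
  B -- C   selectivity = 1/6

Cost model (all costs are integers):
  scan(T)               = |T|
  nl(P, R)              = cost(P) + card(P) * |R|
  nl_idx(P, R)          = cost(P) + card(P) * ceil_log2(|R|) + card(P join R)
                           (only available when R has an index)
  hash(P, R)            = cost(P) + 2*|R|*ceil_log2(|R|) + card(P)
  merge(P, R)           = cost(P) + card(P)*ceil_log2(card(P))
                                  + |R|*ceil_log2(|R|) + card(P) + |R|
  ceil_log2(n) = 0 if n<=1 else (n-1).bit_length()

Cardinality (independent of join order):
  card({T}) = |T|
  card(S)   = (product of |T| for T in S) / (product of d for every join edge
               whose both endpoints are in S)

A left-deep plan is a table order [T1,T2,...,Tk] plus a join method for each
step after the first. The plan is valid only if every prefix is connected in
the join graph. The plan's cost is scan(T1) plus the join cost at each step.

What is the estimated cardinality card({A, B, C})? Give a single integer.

1000000

Tables in S: A(400), B(150), C(300)
Edges inside S: A-B(d=3), B-C(d=6)
numerator = 400 * 150 * 300 = 18000000
denominator = 3 * 6 = 18
card(S) = 18000000 / 18 = 1000000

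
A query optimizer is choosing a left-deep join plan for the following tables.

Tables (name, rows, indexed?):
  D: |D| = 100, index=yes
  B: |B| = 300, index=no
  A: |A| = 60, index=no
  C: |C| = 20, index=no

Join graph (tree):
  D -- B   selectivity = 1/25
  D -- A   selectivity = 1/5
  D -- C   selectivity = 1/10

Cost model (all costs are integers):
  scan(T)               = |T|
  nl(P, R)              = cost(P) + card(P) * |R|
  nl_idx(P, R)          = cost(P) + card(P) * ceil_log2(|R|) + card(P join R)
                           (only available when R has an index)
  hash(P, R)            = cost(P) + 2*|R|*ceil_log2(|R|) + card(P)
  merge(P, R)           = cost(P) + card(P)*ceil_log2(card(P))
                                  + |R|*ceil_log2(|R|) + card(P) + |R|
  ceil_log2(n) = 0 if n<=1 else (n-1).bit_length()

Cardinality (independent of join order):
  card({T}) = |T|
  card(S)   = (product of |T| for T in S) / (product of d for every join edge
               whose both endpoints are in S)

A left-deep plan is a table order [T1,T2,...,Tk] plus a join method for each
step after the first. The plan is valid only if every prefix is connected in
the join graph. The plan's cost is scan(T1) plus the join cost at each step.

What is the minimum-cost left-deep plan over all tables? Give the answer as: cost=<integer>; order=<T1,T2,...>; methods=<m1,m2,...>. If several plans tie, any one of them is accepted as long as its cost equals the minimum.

cost=6520; order=B,D,C,A; methods=hash,hash,hash

Selinger DP (subsets sized 1..n):
  {D}: scan cost=100, card=100
  {B}: scan cost=300, card=300
  {A}: scan cost=60, card=60
  {C}: scan cost=20, card=20
  {BD}: card=1200; try (D,hash)→2000, (D,nl_idx)→3600, (B,merge)→3900, (D,merge)→4100, (B,hash)→5600, (B,nl)→30100 …(+1); best=2000 via (D,hash)
  {AD}: card=1200; try (A,hash)→920, (D,merge)→1280, (A,merge)→1320, (D,hash)→1520, (D,nl_idx)→1680, (D,nl)→6060 …(+1); best=920 via (A,hash)
  {CD}: card=200; try (D,nl_idx)→360, (C,hash)→400, (D,merge)→940, (C,merge)→1020, (D,hash)→1440, (D,nl)→2020 …(+1); best=360 via (D,nl_idx)
  {ABD}: card=14400; try (A,hash)→3920, (B,hash)→7520, (A,merge)→16820, (B,merge)→18320, (A,nl)→74000, (B,nl)→360920; best=3920 via (A,hash)
  {BCD}: card=2400; try (C,hash)→3400, (B,merge)→5160, (B,hash)→5960, (C,merge)→16520, (C,nl)→26000, (B,nl)→60360; best=3400 via (C,hash)
  {ACD}: card=2400; try (A,hash)→1280, (C,hash)→2320, (A,merge)→2580, (A,nl)→12360, (C,merge)→15440, (C,nl)→24920; best=1280 via (A,hash)
  {ABCD}: card=28800; try (A,hash)→6520, (B,hash)→9080, (C,hash)→18520, (A,merge)→35020, (B,merge)→35480, (A,nl)→147400 …(+3); best=6520 via (A,hash)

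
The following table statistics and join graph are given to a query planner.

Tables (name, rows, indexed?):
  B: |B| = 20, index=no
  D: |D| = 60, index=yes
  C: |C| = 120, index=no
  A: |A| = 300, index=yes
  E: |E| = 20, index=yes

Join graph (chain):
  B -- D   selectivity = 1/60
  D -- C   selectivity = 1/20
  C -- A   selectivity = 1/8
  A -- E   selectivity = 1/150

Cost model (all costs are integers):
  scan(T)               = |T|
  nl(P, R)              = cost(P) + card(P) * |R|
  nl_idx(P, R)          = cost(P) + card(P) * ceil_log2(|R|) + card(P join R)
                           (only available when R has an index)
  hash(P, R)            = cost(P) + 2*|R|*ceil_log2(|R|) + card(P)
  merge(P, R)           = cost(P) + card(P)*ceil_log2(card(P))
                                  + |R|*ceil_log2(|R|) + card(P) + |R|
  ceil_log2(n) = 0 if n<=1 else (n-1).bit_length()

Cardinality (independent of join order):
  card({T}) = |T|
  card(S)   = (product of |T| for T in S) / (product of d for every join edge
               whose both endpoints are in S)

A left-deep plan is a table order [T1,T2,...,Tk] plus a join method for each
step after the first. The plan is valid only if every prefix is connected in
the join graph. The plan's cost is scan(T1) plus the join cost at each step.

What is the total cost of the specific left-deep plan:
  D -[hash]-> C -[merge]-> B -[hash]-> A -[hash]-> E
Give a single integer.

15740

step 1: scan D: cost=60, card=60
step 2: join C via hash
    card(P join C) = 60*120/(20) = 360
    cost = 60 + 2*120*7 + 60 = 1800
step 3: join B via merge
    card(P join B) = 360*20/(60) = 120
    cost = 1800 + 360*9 + 20*5 + 360 + 20 = 5520
step 4: join A via hash
    card(P join A) = 120*300/(8) = 4500
    cost = 5520 + 2*300*9 + 120 = 11040
step 5: join E via hash
    card(P join E) = 4500*20/(150) = 600
    cost = 11040 + 2*20*5 + 4500 = 15740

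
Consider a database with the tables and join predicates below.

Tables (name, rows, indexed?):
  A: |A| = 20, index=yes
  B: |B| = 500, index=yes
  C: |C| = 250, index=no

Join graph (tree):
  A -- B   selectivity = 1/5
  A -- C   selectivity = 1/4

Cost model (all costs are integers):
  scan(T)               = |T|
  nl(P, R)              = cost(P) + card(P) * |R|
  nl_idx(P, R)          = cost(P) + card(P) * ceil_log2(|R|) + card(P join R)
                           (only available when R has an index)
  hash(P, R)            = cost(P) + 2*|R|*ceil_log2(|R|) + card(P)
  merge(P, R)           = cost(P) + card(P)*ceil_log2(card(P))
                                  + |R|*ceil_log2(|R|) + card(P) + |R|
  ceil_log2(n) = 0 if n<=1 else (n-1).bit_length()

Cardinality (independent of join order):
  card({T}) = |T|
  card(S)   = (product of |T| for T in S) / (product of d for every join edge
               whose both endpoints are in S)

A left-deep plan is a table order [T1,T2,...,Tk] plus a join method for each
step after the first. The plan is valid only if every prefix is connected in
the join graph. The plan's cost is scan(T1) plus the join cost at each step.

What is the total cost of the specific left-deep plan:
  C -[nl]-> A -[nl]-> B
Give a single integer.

630250

step 1: scan C: cost=250, card=250
step 2: join A via nl
    card(P join A) = 250*20/(4) = 1250
    cost = 250 + 250*20 = 5250
step 3: join B via nl
    card(P join B) = 1250*500/(5) = 125000
    cost = 5250 + 1250*500 = 630250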